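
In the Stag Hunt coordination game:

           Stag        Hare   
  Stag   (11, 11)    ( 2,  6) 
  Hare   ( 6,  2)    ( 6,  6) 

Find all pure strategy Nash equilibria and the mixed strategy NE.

Pure NE: (Stag, Stag) and (Hare, Hare); Mixed NE: p = 0.4444, q = 0.4444

Work:
Check pure NE:
(Stag, Stag): (11, 11) - no unilateral deviation beneficial
(Hare, Hare): (6, 6) - no unilateral deviation beneficial
Mixed NE: P1 plays Stag with p = 0.4444, P2 plays Stag with q = 0.4444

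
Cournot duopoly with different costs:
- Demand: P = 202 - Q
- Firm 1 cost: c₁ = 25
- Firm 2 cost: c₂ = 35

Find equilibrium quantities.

q₁* = 62.33, q₂* = 52.33

Work:
Reaction: q₁ = (202 - 25 - q₂)/2
Reaction: q₂ = (202 - 35 - q₁)/2
Solve simultaneously:
q₁* = (202 - 2×25 + 35)/3 = 62.33
q₂* = (202 - 2×35 + 25)/3 = 52.33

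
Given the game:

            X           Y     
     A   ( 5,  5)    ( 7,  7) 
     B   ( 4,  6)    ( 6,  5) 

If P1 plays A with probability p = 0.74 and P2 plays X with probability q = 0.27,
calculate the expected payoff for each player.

E[P1] = 6.2, E[P2] = 6.1506

Work:
E[P1] = p·q·π₁(A,X) + p·(1-q)·π₁(A,Y) + (1-p)·q·π₁(B,X) + (1-p)·(1-q)·π₁(B,Y)
= 0.74·0.27·5 + 0.74·0.73·7 + 0.26·0.27·4 + 0.26·0.73·6
= 6.2

E[P2] = 6.1506 (similar calculation)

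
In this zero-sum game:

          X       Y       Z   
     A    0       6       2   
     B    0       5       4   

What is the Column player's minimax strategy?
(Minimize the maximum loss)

Column should play X, value = 0

Work:
Column player minimizes Row's maximum payoff:
Column X: max payoff to Row = 0
Column Y: max payoff to Row = 6
Column Z: max payoff to Row = 4
Minimum is 0, achieved by column X.
Minimax strategy: X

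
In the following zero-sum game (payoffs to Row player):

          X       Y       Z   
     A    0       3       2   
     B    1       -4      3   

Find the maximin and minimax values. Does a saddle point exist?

Maximin = 0, Minimax = 1, Saddle: False

Work:
Row minimums: [0, -4] → maximin = 0
Column maximums: [1, 3, 3] → minimax = 1
No saddle point (maximin ≠ minimax). Mixed strategy needed.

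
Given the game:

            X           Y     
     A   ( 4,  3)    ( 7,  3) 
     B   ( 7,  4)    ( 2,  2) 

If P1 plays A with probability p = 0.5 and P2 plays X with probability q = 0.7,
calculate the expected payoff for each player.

E[P1] = 5.2, E[P2] = 3.2

Work:
E[P1] = p·q·π₁(A,X) + p·(1-q)·π₁(A,Y) + (1-p)·q·π₁(B,X) + (1-p)·(1-q)·π₁(B,Y)
= 0.5·0.7·4 + 0.5·0.3·7 + 0.5·0.7·7 + 0.5·0.3·2
= 5.2

E[P2] = 3.2 (similar calculation)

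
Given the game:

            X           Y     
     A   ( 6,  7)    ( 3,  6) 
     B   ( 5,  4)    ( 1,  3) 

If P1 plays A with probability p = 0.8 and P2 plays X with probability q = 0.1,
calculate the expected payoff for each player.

E[P1] = 2.92, E[P2] = 5.5

Work:
E[P1] = p·q·π₁(A,X) + p·(1-q)·π₁(A,Y) + (1-p)·q·π₁(B,X) + (1-p)·(1-q)·π₁(B,Y)
= 0.8·0.1·6 + 0.8·0.9·3 + 0.2·0.1·5 + 0.2·0.9·1
= 2.92

E[P2] = 5.5 (similar calculation)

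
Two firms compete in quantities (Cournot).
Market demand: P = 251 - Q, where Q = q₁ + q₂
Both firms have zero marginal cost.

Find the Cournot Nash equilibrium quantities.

q₁* = q₂* = 83.67; P* = 83.67

Work:
Profit: π_i = P·q_i = (a - q_i - q_j)·q_i
FOC: ∂π_i/∂q_i = a - 2q_i - q_j = 0
Reaction function: q_i = (251 - q_j)/2
Symmetry: q* = 251/3 = 83.67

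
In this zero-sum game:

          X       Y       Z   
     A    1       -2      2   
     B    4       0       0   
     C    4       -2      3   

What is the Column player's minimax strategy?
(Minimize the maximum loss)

Column should play Y, value = 0

Work:
Column player minimizes Row's maximum payoff:
Column X: max payoff to Row = 4
Column Y: max payoff to Row = 0
Column Z: max payoff to Row = 3
Minimum is 0, achieved by column Y.
Minimax strategy: Y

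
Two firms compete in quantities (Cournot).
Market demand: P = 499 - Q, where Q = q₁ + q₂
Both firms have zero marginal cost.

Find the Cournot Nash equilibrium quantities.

q₁* = q₂* = 166.33; P* = 166.33

Work:
Profit: π_i = P·q_i = (a - q_i - q_j)·q_i
FOC: ∂π_i/∂q_i = a - 2q_i - q_j = 0
Reaction function: q_i = (499 - q_j)/2
Symmetry: q* = 499/3 = 166.33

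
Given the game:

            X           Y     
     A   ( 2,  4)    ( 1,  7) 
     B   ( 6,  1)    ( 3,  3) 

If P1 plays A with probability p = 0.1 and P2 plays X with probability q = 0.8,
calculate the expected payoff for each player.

E[P1] = 5.04, E[P2] = 1.72

Work:
E[P1] = p·q·π₁(A,X) + p·(1-q)·π₁(A,Y) + (1-p)·q·π₁(B,X) + (1-p)·(1-q)·π₁(B,Y)
= 0.1·0.8·2 + 0.1·0.2·1 + 0.9·0.8·6 + 0.9·0.2·3
= 5.04

E[P2] = 1.72 (similar calculation)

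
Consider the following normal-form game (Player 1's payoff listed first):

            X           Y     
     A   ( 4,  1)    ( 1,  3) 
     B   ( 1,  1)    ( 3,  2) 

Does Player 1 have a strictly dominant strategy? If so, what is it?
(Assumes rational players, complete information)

No strictly dominant strategy exists for Player 1

Work:
A strategy strictly dominates another if it gives a strictly higher payoff against every opponent action. Compare each pair of P1's strategies column-by-column:
  A vs B: [4 vs 1, 1 vs 3] → A does not strictly dominate B (column Y: 1 ≤ 3)
  B vs A: [1 vs 4, 3 vs 1] → B does not strictly dominate A (column X: 1 ≤ 4)
No single strategy strictly dominates all others → no strictly dominant strategy.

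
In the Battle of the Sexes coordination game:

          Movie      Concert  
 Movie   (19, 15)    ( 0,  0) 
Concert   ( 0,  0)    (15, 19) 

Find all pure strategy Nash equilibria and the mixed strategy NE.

Pure NE: (Movie, Movie) and (Concert, Concert); Mixed NE: p = 0.5588, q = 0.4412

Work:
Check pure NE:
(Movie, Movie): (19, 15) - no unilateral deviation beneficial
(Concert, Concert): (15, 19) - no unilateral deviation beneficial
Mixed NE: P1 plays Movie with p = 0.5588, P2 plays Movie with q = 0.4412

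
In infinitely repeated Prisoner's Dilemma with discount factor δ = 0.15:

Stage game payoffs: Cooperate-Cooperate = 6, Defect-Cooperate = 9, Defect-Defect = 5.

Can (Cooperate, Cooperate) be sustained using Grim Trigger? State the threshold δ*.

δ* = 0.75; since δ = 0.15 < 0.75, cooperation cannot be sustained

Work:
For Grim Trigger:
Cooperate forever: 6/(1-δ)
Defect then punished: 9 + 5·δ/(1-δ)
Need: 6/(1-δ) ≥ 9 + 5·δ/(1-δ)
Solving: δ ≥ (T-R)/(T-P) = (9-6)/(9-5) = 0.75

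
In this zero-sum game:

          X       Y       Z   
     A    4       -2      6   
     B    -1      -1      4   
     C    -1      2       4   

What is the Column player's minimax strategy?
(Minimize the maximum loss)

Column should play Y, value = 2

Work:
Column player minimizes Row's maximum payoff:
Column X: max payoff to Row = 4
Column Y: max payoff to Row = 2
Column Z: max payoff to Row = 6
Minimum is 2, achieved by column Y.
Minimax strategy: Y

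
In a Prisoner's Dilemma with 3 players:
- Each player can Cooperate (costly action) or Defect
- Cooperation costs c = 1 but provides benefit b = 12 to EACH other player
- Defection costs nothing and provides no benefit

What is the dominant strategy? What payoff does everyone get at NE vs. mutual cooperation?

Dominant: Defect; NE payoff = 0; Coop payoff = 23

Work:
Defect dominates (saves cost c = 1, benefit to others is external)
NE: All defect → everyone gets 0
If all cooperate: each receives (2)×12 - 1 = 23
Social dilemma: 23 > 0 but NE gives 0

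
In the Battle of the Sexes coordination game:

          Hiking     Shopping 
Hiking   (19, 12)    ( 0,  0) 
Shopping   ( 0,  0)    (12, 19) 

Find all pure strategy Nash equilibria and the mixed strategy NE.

Pure NE: (Hiking, Hiking) and (Shopping, Shopping); Mixed NE: p = 0.6129, q = 0.3871

Work:
Check pure NE:
(Hiking, Hiking): (19, 12) - no unilateral deviation beneficial
(Shopping, Shopping): (12, 19) - no unilateral deviation beneficial
Mixed NE: P1 plays Hiking with p = 0.6129, P2 plays Hiking with q = 0.3871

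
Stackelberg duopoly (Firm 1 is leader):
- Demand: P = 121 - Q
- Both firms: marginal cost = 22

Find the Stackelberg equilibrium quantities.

q₁* (leader) = 49.5, q₂* (follower) = 24.75

Work:
Follower's reaction: q₂ = (a - c - q₁)/2
Leader substitutes: π₁ = q₁·(a - q₁ - (a-c-q₁)/2 - c)
FOC: q₁* = (121 - 22)/2 = 49.50
Then: q₂* = (121 - 22 - 49.5)/2 = 24.75
Leader has first-mover advantage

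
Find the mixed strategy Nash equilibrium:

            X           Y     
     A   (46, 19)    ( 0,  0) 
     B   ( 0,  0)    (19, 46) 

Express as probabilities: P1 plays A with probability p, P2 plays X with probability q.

p = 0.7077, q = 0.2923

Work:
Find probabilities that make opponent indifferent:
P2 chooses q to make P1 indifferent between A and B
P1 chooses p to make P2 indifferent between X and Y
Mixed NE: P1 plays (A: 0.7077, B: 0.2923), P2 plays (X: 0.2923, Y: 0.7077)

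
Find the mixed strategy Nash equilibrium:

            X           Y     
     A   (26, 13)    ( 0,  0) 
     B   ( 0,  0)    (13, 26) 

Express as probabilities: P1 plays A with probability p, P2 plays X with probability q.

p = 0.6667, q = 0.3333

Work:
Find probabilities that make opponent indifferent:
P2 chooses q to make P1 indifferent between A and B
P1 chooses p to make P2 indifferent between X and Y
Mixed NE: P1 plays (A: 0.6667, B: 0.3333), P2 plays (X: 0.3333, Y: 0.6667)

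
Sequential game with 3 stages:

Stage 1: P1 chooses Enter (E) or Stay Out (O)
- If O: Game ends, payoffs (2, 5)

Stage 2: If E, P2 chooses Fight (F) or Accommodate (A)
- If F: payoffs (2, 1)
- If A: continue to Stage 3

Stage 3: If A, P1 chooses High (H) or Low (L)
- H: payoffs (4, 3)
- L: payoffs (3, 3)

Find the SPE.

SPE: (E, A, H); Outcome (4, 3)

Work:
Stage 3: P1 chooses H (4 vs 3)
Stage 2: P2: F->1, A->3 (anticipating H). Choose A
Stage 1: P1: O->2, E->4 (anticipating A, H). Choose E
SPE path: E -> A -> H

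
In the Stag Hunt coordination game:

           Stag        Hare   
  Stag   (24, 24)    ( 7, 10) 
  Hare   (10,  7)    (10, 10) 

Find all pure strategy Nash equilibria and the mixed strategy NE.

Pure NE: (Stag, Stag) and (Hare, Hare); Mixed NE: p = 0.1765, q = 0.1765

Work:
Check pure NE:
(Stag, Stag): (24, 24) - no unilateral deviation beneficial
(Hare, Hare): (10, 10) - no unilateral deviation beneficial
Mixed NE: P1 plays Stag with p = 0.1765, P2 plays Stag with q = 0.1765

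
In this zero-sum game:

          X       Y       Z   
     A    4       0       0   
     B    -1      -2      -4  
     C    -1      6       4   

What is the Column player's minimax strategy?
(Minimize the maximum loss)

Column should play X or Z (all achieve the minimum), value = 4

Work:
Column player minimizes Row's maximum payoff:
Column X: max payoff to Row = 4
Column Y: max payoff to Row = 6
Column Z: max payoff to Row = 4
Minimum is 4, achieved by columns X, Z (tied).
Each of X or Z is a minimax strategy.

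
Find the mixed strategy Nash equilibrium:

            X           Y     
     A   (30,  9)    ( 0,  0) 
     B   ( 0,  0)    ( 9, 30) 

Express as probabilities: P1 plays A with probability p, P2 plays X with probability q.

p = 0.7692, q = 0.2308

Work:
Find probabilities that make opponent indifferent:
P2 chooses q to make P1 indifferent between A and B
P1 chooses p to make P2 indifferent between X and Y
Mixed NE: P1 plays (A: 0.7692, B: 0.2308), P2 plays (X: 0.2308, Y: 0.7692)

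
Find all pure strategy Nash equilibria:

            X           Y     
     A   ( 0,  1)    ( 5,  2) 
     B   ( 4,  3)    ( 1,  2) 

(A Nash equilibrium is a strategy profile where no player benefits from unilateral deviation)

Nash equilibrium: (A, Y), (B, X)

Work:
Best responses:
  P1 vs X: payoffs [0, 4] → best response B (payoff 4)
  P1 vs Y: payoffs [5, 1] → best response A (payoff 5)
  P2 vs A: payoffs [1, 2] → best response Y (payoff 2)
  P2 vs B: payoffs [3, 2] → best response X (payoff 3)
Mutual best responses: (A,Y), (B,X) → Nash equilibria.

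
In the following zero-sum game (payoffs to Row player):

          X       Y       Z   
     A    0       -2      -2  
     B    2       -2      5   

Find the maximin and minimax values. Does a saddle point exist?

Maximin = -2, Minimax = -2, Saddle: True

Work:
Row minimums: [-2, -2] → maximin = -2
Column maximums: [2, -2, 5] → minimax = -2
Saddle point exists! Game value = -2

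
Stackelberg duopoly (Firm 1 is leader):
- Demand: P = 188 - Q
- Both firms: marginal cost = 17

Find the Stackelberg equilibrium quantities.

q₁* (leader) = 85.5, q₂* (follower) = 42.75

Work:
Follower's reaction: q₂ = (a - c - q₁)/2
Leader substitutes: π₁ = q₁·(a - q₁ - (a-c-q₁)/2 - c)
FOC: q₁* = (188 - 17)/2 = 85.50
Then: q₂* = (188 - 17 - 85.5)/2 = 42.75
Leader has first-mover advantage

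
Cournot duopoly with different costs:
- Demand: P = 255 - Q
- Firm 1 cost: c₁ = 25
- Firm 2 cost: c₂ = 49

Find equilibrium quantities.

q₁* = 84.67, q₂* = 60.67

Work:
Reaction: q₁ = (255 - 25 - q₂)/2
Reaction: q₂ = (255 - 49 - q₁)/2
Solve simultaneously:
q₁* = (255 - 2×25 + 49)/3 = 84.67
q₂* = (255 - 2×49 + 25)/3 = 60.67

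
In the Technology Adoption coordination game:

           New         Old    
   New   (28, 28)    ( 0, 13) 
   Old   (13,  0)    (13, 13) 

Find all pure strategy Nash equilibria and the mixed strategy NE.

Pure NE: (New, New) and (Old, Old); Mixed NE: p = 0.4643, q = 0.4643

Work:
Check pure NE:
(New, New): (28, 28) - no unilateral deviation beneficial
(Old, Old): (13, 13) - no unilateral deviation beneficial
Mixed NE: P1 plays New with p = 0.4643, P2 plays New with q = 0.4643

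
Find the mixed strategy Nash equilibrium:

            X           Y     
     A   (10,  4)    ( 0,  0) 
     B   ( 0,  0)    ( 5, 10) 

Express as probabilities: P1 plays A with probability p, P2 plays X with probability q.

p = 0.7143, q = 0.3333

Work:
Find probabilities that make opponent indifferent:
P2 chooses q to make P1 indifferent between A and B
P1 chooses p to make P2 indifferent between X and Y
Mixed NE: P1 plays (A: 0.7143, B: 0.2857), P2 plays (X: 0.3333, Y: 0.6667)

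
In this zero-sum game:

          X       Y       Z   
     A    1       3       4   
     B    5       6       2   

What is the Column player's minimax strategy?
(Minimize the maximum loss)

Column should play Z, value = 4

Work:
Column player minimizes Row's maximum payoff:
Column X: max payoff to Row = 5
Column Y: max payoff to Row = 6
Column Z: max payoff to Row = 4
Minimum is 4, achieved by column Z.
Minimax strategy: Z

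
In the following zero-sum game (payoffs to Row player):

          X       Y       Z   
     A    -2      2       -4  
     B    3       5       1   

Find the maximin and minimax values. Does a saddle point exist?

Maximin = 1, Minimax = 1, Saddle: True

Work:
Row minimums: [-4, 1] → maximin = 1
Column maximums: [3, 5, 1] → minimax = 1
Saddle point exists! Game value = 1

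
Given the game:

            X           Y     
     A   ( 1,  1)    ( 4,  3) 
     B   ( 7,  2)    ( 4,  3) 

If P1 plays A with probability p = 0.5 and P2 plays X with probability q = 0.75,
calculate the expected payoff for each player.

E[P1] = 4.0, E[P2] = 1.875

Work:
E[P1] = p·q·π₁(A,X) + p·(1-q)·π₁(A,Y) + (1-p)·q·π₁(B,X) + (1-p)·(1-q)·π₁(B,Y)
= 0.5·0.75·1 + 0.5·0.25·4 + 0.5·0.75·7 + 0.5·0.25·4
= 4.0

E[P2] = 1.875 (similar calculation)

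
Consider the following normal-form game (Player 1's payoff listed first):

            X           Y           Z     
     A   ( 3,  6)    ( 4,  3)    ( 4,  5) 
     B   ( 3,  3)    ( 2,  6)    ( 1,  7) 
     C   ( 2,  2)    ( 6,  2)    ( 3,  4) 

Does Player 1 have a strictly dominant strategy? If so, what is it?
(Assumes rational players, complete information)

No strictly dominant strategy exists for Player 1

Work:
A strategy strictly dominates another if it gives a strictly higher payoff against every opponent action. Compare each pair of P1's strategies column-by-column:
  A vs B: [3 vs 3, 4 vs 2, 4 vs 1] → A does not strictly dominate B (column X: 3 ≤ 3)
  A vs C: [3 vs 2, 4 vs 6, 4 vs 3] → A does not strictly dominate C (column Y: 4 ≤ 6)
  B vs A: [3 vs 3, 2 vs 4, 1 vs 4] → B does not strictly dominate A (column X: 3 ≤ 3)
  B vs C: [3 vs 2, 2 vs 6, 1 vs 3] → B does not strictly dominate C (column Y: 2 ≤ 6)
  C vs A: [2 vs 3, 6 vs 4, 3 vs 4] → C does not strictly dominate A (column X: 2 ≤ 3)
  C vs B: [2 vs 3, 6 vs 2, 3 vs 1] → C does not strictly dominate B (column X: 2 ≤ 3)
No single strategy strictly dominates all others → no strictly dominant strategy.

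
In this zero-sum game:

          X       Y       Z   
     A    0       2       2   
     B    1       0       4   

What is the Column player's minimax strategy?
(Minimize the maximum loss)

Column should play X, value = 1

Work:
Column player minimizes Row's maximum payoff:
Column X: max payoff to Row = 1
Column Y: max payoff to Row = 2
Column Z: max payoff to Row = 4
Minimum is 1, achieved by column X.
Minimax strategy: X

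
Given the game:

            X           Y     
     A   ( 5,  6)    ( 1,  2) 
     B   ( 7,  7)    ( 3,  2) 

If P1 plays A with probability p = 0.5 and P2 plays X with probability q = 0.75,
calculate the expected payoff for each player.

E[P1] = 5.0, E[P2] = 5.375

Work:
E[P1] = p·q·π₁(A,X) + p·(1-q)·π₁(A,Y) + (1-p)·q·π₁(B,X) + (1-p)·(1-q)·π₁(B,Y)
= 0.5·0.75·5 + 0.5·0.25·1 + 0.5·0.75·7 + 0.5·0.25·3
= 5.0

E[P2] = 5.375 (similar calculation)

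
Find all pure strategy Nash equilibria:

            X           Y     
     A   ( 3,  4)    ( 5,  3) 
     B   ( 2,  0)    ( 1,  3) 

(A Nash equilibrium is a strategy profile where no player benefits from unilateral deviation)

Nash equilibrium: (A, X)

Work:
Best responses:
  P1 vs X: payoffs [3, 2] → best response A (payoff 3)
  P1 vs Y: payoffs [5, 1] → best response A (payoff 5)
  P2 vs A: payoffs [4, 3] → best response X (payoff 4)
  P2 vs B: payoffs [0, 3] → best response Y (payoff 3)
Mutual best responses: (A,X) → Nash equilibria.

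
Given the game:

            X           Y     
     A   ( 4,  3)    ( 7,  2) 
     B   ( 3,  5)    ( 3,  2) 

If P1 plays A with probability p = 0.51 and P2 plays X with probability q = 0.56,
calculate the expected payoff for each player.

E[P1] = 4.1832, E[P2] = 3.1088

Work:
E[P1] = p·q·π₁(A,X) + p·(1-q)·π₁(A,Y) + (1-p)·q·π₁(B,X) + (1-p)·(1-q)·π₁(B,Y)
= 0.51·0.56·4 + 0.51·0.44·7 + 0.49·0.56·3 + 0.49·0.44·3
= 4.1832

E[P2] = 3.1088 (similar calculation)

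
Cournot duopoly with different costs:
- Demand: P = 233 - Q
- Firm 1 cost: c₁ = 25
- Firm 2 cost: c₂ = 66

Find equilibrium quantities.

q₁* = 83.0, q₂* = 42.0

Work:
Reaction: q₁ = (233 - 25 - q₂)/2
Reaction: q₂ = (233 - 66 - q₁)/2
Solve simultaneously:
q₁* = (233 - 2×25 + 66)/3 = 83.0
q₂* = (233 - 2×66 + 25)/3 = 42.0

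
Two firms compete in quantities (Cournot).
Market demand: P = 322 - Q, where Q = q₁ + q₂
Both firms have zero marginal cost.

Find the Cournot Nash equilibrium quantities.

q₁* = q₂* = 107.33; P* = 107.33

Work:
Profit: π_i = P·q_i = (a - q_i - q_j)·q_i
FOC: ∂π_i/∂q_i = a - 2q_i - q_j = 0
Reaction function: q_i = (322 - q_j)/2
Symmetry: q* = 322/3 = 107.33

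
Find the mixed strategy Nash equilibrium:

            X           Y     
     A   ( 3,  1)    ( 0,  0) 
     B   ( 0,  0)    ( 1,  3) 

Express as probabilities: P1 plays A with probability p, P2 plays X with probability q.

p = 0.75, q = 0.25

Work:
Find probabilities that make opponent indifferent:
P2 chooses q to make P1 indifferent between A and B
P1 chooses p to make P2 indifferent between X and Y
Mixed NE: P1 plays (A: 0.75, B: 0.25), P2 plays (X: 0.25, Y: 0.75)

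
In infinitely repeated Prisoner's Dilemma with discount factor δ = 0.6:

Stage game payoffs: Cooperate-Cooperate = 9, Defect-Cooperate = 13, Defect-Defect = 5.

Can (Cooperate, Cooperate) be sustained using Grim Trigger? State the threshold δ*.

δ* = 0.5; since δ = 0.6 ≥ 0.5, cooperation can be sustained

Work:
For Grim Trigger:
Cooperate forever: 9/(1-δ)
Defect then punished: 13 + 5·δ/(1-δ)
Need: 9/(1-δ) ≥ 13 + 5·δ/(1-δ)
Solving: δ ≥ (T-R)/(T-P) = (13-9)/(13-5) = 0.5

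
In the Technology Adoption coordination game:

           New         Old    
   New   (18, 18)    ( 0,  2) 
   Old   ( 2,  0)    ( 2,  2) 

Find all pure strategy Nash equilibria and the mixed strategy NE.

Pure NE: (New, New) and (Old, Old); Mixed NE: p = 0.1111, q = 0.1111

Work:
Check pure NE:
(New, New): (18, 18) - no unilateral deviation beneficial
(Old, Old): (2, 2) - no unilateral deviation beneficial
Mixed NE: P1 plays New with p = 0.1111, P2 plays New with q = 0.1111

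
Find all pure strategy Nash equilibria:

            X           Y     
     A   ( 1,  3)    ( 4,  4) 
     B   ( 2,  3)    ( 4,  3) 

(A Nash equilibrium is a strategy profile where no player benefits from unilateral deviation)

Nash equilibrium: (A, Y), (B, X), (B, Y)

Work:
Best responses:
  P1 vs X: payoffs [1, 2] → best response B (payoff 2)
  P1 vs Y: payoffs [4, 4] → best response A/B (payoff 4)
  P2 vs A: payoffs [3, 4] → best response Y (payoff 4)
  P2 vs B: payoffs [3, 3] → best response X/Y (payoff 3)
Mutual best responses: (A,Y), (B,X), (B,Y) → Nash equilibria.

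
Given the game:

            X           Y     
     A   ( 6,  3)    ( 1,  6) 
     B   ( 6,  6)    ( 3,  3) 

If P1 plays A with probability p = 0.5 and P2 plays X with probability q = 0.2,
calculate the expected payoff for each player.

E[P1] = 2.8, E[P2] = 4.5

Work:
E[P1] = p·q·π₁(A,X) + p·(1-q)·π₁(A,Y) + (1-p)·q·π₁(B,X) + (1-p)·(1-q)·π₁(B,Y)
= 0.5·0.2·6 + 0.5·0.8·1 + 0.5·0.2·6 + 0.5·0.8·3
= 2.8

E[P2] = 4.5 (similar calculation)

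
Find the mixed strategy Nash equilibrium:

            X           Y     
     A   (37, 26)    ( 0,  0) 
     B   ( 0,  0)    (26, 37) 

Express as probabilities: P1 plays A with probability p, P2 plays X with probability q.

p = 0.5873, q = 0.4127

Work:
Find probabilities that make opponent indifferent:
P2 chooses q to make P1 indifferent between A and B
P1 chooses p to make P2 indifferent between X and Y
Mixed NE: P1 plays (A: 0.5873, B: 0.4127), P2 plays (X: 0.4127, Y: 0.5873)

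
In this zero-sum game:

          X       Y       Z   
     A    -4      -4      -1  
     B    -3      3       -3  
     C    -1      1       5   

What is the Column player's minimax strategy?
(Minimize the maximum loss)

Column should play X, value = -1

Work:
Column player minimizes Row's maximum payoff:
Column X: max payoff to Row = -1
Column Y: max payoff to Row = 3
Column Z: max payoff to Row = 5
Minimum is -1, achieved by column X.
Minimax strategy: X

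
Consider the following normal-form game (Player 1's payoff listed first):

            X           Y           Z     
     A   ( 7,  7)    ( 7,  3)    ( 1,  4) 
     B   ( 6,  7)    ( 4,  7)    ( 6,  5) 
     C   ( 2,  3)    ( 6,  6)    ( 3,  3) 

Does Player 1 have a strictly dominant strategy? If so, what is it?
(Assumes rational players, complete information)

No strictly dominant strategy exists for Player 1

Work:
A strategy strictly dominates another if it gives a strictly higher payoff against every opponent action. Compare each pair of P1's strategies column-by-column:
  A vs B: [7 vs 6, 7 vs 4, 1 vs 6] → A does not strictly dominate B (column Z: 1 ≤ 6)
  A vs C: [7 vs 2, 7 vs 6, 1 vs 3] → A does not strictly dominate C (column Z: 1 ≤ 3)
  B vs A: [6 vs 7, 4 vs 7, 6 vs 1] → B does not strictly dominate A (column X: 6 ≤ 7)
  B vs C: [6 vs 2, 4 vs 6, 6 vs 3] → B does not strictly dominate C (column Y: 4 ≤ 6)
  C vs A: [2 vs 7, 6 vs 7, 3 vs 1] → C does not strictly dominate A (column X: 2 ≤ 7)
  C vs B: [2 vs 6, 6 vs 4, 3 vs 6] → C does not strictly dominate B (column X: 2 ≤ 6)
No single strategy strictly dominates all others → no strictly dominant strategy.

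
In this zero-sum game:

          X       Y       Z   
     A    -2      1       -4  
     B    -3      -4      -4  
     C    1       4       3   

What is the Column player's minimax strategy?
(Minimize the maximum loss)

Column should play X, value = 1

Work:
Column player minimizes Row's maximum payoff:
Column X: max payoff to Row = 1
Column Y: max payoff to Row = 4
Column Z: max payoff to Row = 3
Minimum is 1, achieved by column X.
Minimax strategy: X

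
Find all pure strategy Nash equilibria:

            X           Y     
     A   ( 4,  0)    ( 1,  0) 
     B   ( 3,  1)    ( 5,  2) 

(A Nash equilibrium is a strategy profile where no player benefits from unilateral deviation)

Nash equilibrium: (A, X), (B, Y)

Work:
Best responses:
  P1 vs X: payoffs [4, 3] → best response A (payoff 4)
  P1 vs Y: payoffs [1, 5] → best response B (payoff 5)
  P2 vs A: payoffs [0, 0] → best response X/Y (payoff 0)
  P2 vs B: payoffs [1, 2] → best response Y (payoff 2)
Mutual best responses: (A,X), (B,Y) → Nash equilibria.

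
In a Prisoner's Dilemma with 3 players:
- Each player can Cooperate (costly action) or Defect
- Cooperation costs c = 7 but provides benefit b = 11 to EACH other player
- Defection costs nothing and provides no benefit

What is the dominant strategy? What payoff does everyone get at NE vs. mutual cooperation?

Dominant: Defect; NE payoff = 0; Coop payoff = 15

Work:
Defect dominates (saves cost c = 7, benefit to others is external)
NE: All defect → everyone gets 0
If all cooperate: each receives (2)×11 - 7 = 15
Social dilemma: 15 > 0 but NE gives 0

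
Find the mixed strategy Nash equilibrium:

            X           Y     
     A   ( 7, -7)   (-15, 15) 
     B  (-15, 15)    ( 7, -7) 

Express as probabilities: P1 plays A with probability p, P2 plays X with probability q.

p = 0.5, q = 0.5

Work:
Find probabilities that make opponent indifferent:
P2 chooses q to make P1 indifferent between A and B
P1 chooses p to make P2 indifferent between X and Y
Mixed NE: P1 plays (A: 0.5, B: 0.5), P2 plays (X: 0.5, Y: 0.5)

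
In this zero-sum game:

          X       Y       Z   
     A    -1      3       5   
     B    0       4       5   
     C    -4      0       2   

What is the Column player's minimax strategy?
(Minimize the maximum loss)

Column should play X, value = 0

Work:
Column player minimizes Row's maximum payoff:
Column X: max payoff to Row = 0
Column Y: max payoff to Row = 4
Column Z: max payoff to Row = 5
Minimum is 0, achieved by column X.
Minimax strategy: X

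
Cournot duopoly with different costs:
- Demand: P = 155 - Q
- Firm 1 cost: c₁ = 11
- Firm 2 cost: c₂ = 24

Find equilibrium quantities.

q₁* = 52.33, q₂* = 39.33

Work:
Reaction: q₁ = (155 - 11 - q₂)/2
Reaction: q₂ = (155 - 24 - q₁)/2
Solve simultaneously:
q₁* = (155 - 2×11 + 24)/3 = 52.33
q₂* = (155 - 2×24 + 11)/3 = 39.33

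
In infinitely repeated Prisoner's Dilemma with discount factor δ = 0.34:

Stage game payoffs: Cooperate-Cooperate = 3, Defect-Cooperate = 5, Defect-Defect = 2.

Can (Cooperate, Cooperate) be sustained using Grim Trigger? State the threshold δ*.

δ* = 0.6667; since δ = 0.34 < 0.6667, cooperation cannot be sustained

Work:
For Grim Trigger:
Cooperate forever: 3/(1-δ)
Defect then punished: 5 + 2·δ/(1-δ)
Need: 3/(1-δ) ≥ 5 + 2·δ/(1-δ)
Solving: δ ≥ (T-R)/(T-P) = (5-3)/(5-2) = 0.6667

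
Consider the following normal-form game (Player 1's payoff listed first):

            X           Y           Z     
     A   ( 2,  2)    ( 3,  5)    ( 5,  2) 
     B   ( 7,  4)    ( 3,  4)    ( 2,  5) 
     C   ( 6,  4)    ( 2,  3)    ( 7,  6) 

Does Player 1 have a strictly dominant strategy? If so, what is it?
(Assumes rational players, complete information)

No strictly dominant strategy exists for Player 1

Work:
A strategy strictly dominates another if it gives a strictly higher payoff against every opponent action. Compare each pair of P1's strategies column-by-column:
  A vs B: [2 vs 7, 3 vs 3, 5 vs 2] → A does not strictly dominate B (column X: 2 ≤ 7)
  A vs C: [2 vs 6, 3 vs 2, 5 vs 7] → A does not strictly dominate C (column X: 2 ≤ 6)
  B vs A: [7 vs 2, 3 vs 3, 2 vs 5] → B does not strictly dominate A (column Y: 3 ≤ 3)
  B vs C: [7 vs 6, 3 vs 2, 2 vs 7] → B does not strictly dominate C (column Z: 2 ≤ 7)
  C vs A: [6 vs 2, 2 vs 3, 7 vs 5] → C does not strictly dominate A (column Y: 2 ≤ 3)
  C vs B: [6 vs 7, 2 vs 3, 7 vs 2] → C does not strictly dominate B (column X: 6 ≤ 7)
No single strategy strictly dominates all others → no strictly dominant strategy.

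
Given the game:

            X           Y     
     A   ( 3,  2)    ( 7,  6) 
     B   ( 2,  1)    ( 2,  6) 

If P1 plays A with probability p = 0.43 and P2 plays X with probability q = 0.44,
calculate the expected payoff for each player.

E[P1] = 3.3932, E[P2] = 3.9892

Work:
E[P1] = p·q·π₁(A,X) + p·(1-q)·π₁(A,Y) + (1-p)·q·π₁(B,X) + (1-p)·(1-q)·π₁(B,Y)
= 0.43·0.44·3 + 0.43·0.56·7 + 0.57·0.44·2 + 0.57·0.56·2
= 3.3932

E[P2] = 3.9892 (similar calculation)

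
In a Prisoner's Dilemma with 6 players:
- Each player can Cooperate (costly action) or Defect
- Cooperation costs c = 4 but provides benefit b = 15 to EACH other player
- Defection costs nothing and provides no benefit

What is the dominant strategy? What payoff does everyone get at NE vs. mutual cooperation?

Dominant: Defect; NE payoff = 0; Coop payoff = 71

Work:
Defect dominates (saves cost c = 4, benefit to others is external)
NE: All defect → everyone gets 0
If all cooperate: each receives (5)×15 - 4 = 71
Social dilemma: 71 > 0 but NE gives 0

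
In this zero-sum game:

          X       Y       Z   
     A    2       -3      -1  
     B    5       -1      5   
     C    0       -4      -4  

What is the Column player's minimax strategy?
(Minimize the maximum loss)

Column should play Y, value = -1

Work:
Column player minimizes Row's maximum payoff:
Column X: max payoff to Row = 5
Column Y: max payoff to Row = -1
Column Z: max payoff to Row = 5
Minimum is -1, achieved by column Y.
Minimax strategy: Y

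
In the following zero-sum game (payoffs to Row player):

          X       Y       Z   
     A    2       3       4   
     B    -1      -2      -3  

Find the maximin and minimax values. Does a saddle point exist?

Maximin = 2, Minimax = 2, Saddle: True

Work:
Row minimums: [2, -3] → maximin = 2
Column maximums: [2, 3, 4] → minimax = 2
Saddle point exists! Game value = 2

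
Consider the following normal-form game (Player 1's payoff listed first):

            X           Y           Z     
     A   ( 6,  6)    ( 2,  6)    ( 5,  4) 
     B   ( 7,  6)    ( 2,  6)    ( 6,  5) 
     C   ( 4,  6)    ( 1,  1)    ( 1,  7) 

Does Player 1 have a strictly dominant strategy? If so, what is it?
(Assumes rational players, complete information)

No strictly dominant strategy exists for Player 1

Work:
A strategy strictly dominates another if it gives a strictly higher payoff against every opponent action. Compare each pair of P1's strategies column-by-column:
  A vs B: [6 vs 7, 2 vs 2, 5 vs 6] → A does not strictly dominate B (column X: 6 ≤ 7)
  A vs C: [6 vs 4, 2 vs 1, 5 vs 1] → A strictly dominates C
  B vs A: [7 vs 6, 2 vs 2, 6 vs 5] → B does not strictly dominate A (column Y: 2 ≤ 2)
  B vs C: [7 vs 4, 2 vs 1, 6 vs 1] → B strictly dominates C
  C vs A: [4 vs 6, 1 vs 2, 1 vs 5] → C does not strictly dominate A (column X: 4 ≤ 6)
  C vs B: [4 vs 7, 1 vs 2, 1 vs 6] → C does not strictly dominate B (column X: 4 ≤ 7)
No single strategy strictly dominates all others → no strictly dominant strategy.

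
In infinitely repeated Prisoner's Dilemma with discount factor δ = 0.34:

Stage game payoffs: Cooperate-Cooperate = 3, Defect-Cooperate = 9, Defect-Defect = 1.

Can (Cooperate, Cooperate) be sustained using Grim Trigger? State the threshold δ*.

δ* = 0.75; since δ = 0.34 < 0.75, cooperation cannot be sustained

Work:
For Grim Trigger:
Cooperate forever: 3/(1-δ)
Defect then punished: 9 + 1·δ/(1-δ)
Need: 3/(1-δ) ≥ 9 + 1·δ/(1-δ)
Solving: δ ≥ (T-R)/(T-P) = (9-3)/(9-1) = 0.75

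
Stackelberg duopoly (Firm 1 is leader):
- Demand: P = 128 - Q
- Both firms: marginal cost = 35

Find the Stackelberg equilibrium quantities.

q₁* (leader) = 46.5, q₂* (follower) = 23.25

Work:
Follower's reaction: q₂ = (a - c - q₁)/2
Leader substitutes: π₁ = q₁·(a - q₁ - (a-c-q₁)/2 - c)
FOC: q₁* = (128 - 35)/2 = 46.50
Then: q₂* = (128 - 35 - 46.5)/2 = 23.25
Leader has first-mover advantage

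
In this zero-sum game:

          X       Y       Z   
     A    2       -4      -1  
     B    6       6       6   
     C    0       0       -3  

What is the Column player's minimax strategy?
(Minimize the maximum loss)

Column should play X or Y or Z (all achieve the minimum), value = 6

Work:
Column player minimizes Row's maximum payoff:
Column X: max payoff to Row = 6
Column Y: max payoff to Row = 6
Column Z: max payoff to Row = 6
Minimum is 6, achieved by columns X, Y, Z (tied).
Each of X or Y or Z is a minimax strategy.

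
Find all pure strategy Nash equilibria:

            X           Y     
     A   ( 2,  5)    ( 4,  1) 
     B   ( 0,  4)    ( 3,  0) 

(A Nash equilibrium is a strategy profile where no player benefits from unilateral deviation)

Nash equilibrium: (A, X)

Work:
Best responses:
  P1 vs X: payoffs [2, 0] → best response A (payoff 2)
  P1 vs Y: payoffs [4, 3] → best response A (payoff 4)
  P2 vs A: payoffs [5, 1] → best response X (payoff 5)
  P2 vs B: payoffs [4, 0] → best response X (payoff 4)
Mutual best responses: (A,X) → Nash equilibria.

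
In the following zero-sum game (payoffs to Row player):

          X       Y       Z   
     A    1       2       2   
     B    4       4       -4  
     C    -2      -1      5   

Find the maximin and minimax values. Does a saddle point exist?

Maximin = 1, Minimax = 4, Saddle: False

Work:
Row minimums: [1, -4, -2] → maximin = 1
Column maximums: [4, 4, 5] → minimax = 4
No saddle point (maximin ≠ minimax). Mixed strategy needed.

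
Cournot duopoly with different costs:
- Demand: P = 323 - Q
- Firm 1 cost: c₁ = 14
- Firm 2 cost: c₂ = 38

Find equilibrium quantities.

q₁* = 111.0, q₂* = 87.0

Work:
Reaction: q₁ = (323 - 14 - q₂)/2
Reaction: q₂ = (323 - 38 - q₁)/2
Solve simultaneously:
q₁* = (323 - 2×14 + 38)/3 = 111.0
q₂* = (323 - 2×38 + 14)/3 = 87.0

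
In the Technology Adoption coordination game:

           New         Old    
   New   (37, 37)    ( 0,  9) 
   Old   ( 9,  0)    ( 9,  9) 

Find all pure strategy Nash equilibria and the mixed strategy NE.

Pure NE: (New, New) and (Old, Old); Mixed NE: p = 0.2432, q = 0.2432

Work:
Check pure NE:
(New, New): (37, 37) - no unilateral deviation beneficial
(Old, Old): (9, 9) - no unilateral deviation beneficial
Mixed NE: P1 plays New with p = 0.2432, P2 plays New with q = 0.2432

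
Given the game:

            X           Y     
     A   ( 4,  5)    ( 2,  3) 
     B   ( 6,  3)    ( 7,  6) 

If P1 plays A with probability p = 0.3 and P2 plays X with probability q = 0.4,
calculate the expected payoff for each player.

E[P1] = 5.46, E[P2] = 4.5

Work:
E[P1] = p·q·π₁(A,X) + p·(1-q)·π₁(A,Y) + (1-p)·q·π₁(B,X) + (1-p)·(1-q)·π₁(B,Y)
= 0.3·0.4·4 + 0.3·0.6·2 + 0.7·0.4·6 + 0.7·0.6·7
= 5.46

E[P2] = 4.5 (similar calculation)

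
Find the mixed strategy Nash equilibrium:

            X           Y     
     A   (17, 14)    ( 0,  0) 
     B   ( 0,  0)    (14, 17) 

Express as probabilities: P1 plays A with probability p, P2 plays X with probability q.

p = 0.5484, q = 0.4516

Work:
Find probabilities that make opponent indifferent:
P2 chooses q to make P1 indifferent between A and B
P1 chooses p to make P2 indifferent between X and Y
Mixed NE: P1 plays (A: 0.5484, B: 0.4516), P2 plays (X: 0.4516, Y: 0.5484)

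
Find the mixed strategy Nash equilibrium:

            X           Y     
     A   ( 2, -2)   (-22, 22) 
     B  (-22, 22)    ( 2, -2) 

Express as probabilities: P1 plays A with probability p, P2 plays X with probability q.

p = 0.5, q = 0.5

Work:
Find probabilities that make opponent indifferent:
P2 chooses q to make P1 indifferent between A and B
P1 chooses p to make P2 indifferent between X and Y
Mixed NE: P1 plays (A: 0.5, B: 0.5), P2 plays (X: 0.5, Y: 0.5)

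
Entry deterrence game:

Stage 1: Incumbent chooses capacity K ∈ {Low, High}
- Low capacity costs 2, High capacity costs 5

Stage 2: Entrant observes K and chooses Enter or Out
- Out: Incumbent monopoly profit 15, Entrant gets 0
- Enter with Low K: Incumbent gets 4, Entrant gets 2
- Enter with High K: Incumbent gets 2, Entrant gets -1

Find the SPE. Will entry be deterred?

SPE: (High, Enter|Low, Out|High); Entry deterred. Incumbent net profit = 10

Work:
After Low K: Entrant enters (2 > 0)
After High K: Entrant stays out (-1 < 0)
Incumbent: Low → 4−2=2, High → 15−5=10
Incumbent chooses High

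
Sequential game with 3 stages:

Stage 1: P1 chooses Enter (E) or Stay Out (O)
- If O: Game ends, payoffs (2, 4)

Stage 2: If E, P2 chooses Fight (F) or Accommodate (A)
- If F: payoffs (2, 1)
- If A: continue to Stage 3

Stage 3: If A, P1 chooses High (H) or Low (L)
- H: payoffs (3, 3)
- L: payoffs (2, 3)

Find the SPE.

SPE: (E, A, H); Outcome (3, 3)

Work:
Stage 3: P1 chooses H (3 vs 2)
Stage 2: P2: F->1, A->3 (anticipating H). Choose A
Stage 1: P1: O->2, E->3 (anticipating A, H). Choose E
SPE path: E -> A -> H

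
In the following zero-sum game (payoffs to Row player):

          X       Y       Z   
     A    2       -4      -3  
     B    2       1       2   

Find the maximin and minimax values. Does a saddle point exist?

Maximin = 1, Minimax = 1, Saddle: True

Work:
Row minimums: [-4, 1] → maximin = 1
Column maximums: [2, 1, 2] → minimax = 1
Saddle point exists! Game value = 1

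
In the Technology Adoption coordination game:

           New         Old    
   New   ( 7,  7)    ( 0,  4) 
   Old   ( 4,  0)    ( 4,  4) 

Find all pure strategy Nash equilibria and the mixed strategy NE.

Pure NE: (New, New) and (Old, Old); Mixed NE: p = 0.5714, q = 0.5714

Work:
Check pure NE:
(New, New): (7, 7) - no unilateral deviation beneficial
(Old, Old): (4, 4) - no unilateral deviation beneficial
Mixed NE: P1 plays New with p = 0.5714, P2 plays New with q = 0.5714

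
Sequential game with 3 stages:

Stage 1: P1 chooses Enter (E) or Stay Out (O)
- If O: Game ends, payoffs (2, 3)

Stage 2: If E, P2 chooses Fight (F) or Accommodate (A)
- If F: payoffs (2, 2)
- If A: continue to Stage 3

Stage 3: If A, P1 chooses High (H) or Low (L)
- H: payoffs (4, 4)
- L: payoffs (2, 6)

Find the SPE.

SPE: (E, A, H); Outcome (4, 4)

Work:
Stage 3: P1 chooses H (4 vs 2)
Stage 2: P2: F->2, A->4 (anticipating H). Choose A
Stage 1: P1: O->2, E->4 (anticipating A, H). Choose E
SPE path: E -> A -> H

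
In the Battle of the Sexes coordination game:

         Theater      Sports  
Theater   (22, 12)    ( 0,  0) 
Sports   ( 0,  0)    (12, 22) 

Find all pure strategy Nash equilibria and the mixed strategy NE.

Pure NE: (Theater, Theater) and (Sports, Sports); Mixed NE: p = 0.6471, q = 0.3529

Work:
Check pure NE:
(Theater, Theater): (22, 12) - no unilateral deviation beneficial
(Sports, Sports): (12, 22) - no unilateral deviation beneficial
Mixed NE: P1 plays Theater with p = 0.6471, P2 plays Theater with q = 0.3529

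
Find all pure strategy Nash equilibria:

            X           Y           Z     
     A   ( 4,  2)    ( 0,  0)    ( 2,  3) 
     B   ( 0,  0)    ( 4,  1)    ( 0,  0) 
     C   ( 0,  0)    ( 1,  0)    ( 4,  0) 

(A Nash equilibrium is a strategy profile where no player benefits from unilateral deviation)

Nash equilibrium: (B, Y), (C, Z)

Work:
Best responses:
  P1 vs X: payoffs [4, 0, 0] → best response A (payoff 4)
  P1 vs Y: payoffs [0, 4, 1] → best response B (payoff 4)
  P1 vs Z: payoffs [2, 0, 4] → best response C (payoff 4)
  P2 vs A: payoffs [2, 0, 3] → best response Z (payoff 3)
  P2 vs B: payoffs [0, 1, 0] → best response Y (payoff 1)
  P2 vs C: payoffs [0, 0, 0] → best response X/Y/Z (payoff 0)
Mutual best responses: (B,Y), (C,Z) → Nash equilibria.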